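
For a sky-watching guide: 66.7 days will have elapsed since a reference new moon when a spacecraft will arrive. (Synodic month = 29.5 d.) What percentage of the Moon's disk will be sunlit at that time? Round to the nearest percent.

66.7 d spans 2 complete synodic months (2 × 29.5 = 59.00 d) plus 7.70 d.
The Moon has covered 7.70/29.5 of its cycle, so θ ≈ 360° × 7.70/29.5 = 94.0°.
Illuminated fraction = (1 − cos 94.0°)/2 = (1 − (-0.069))/2 ≈ 0.535, so 53%.

53%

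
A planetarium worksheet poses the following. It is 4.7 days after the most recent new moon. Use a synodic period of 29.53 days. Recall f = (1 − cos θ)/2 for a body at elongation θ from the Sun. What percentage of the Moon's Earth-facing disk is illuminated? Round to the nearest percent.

23%

Elongation θ = 360° × 4.7/29.53 ≈ 57.3°.
Illuminated fraction = (1 − cos 57.3°)/2 = (1 − 0.540)/2 ≈ 0.230, so 23%.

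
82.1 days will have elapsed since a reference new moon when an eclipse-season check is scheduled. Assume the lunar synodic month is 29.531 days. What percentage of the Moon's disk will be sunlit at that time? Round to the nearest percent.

41%

Reduce mod P: 82.1 − 2×29.531 = 23.04 d into the current lunation.
Phase angle: θ = 360°·(23.04 d)/(29.531 d) = 280.8°.
cos 280.8° = 0.188, so f = (1 − 0.188)/2 = 0.406, so 41%.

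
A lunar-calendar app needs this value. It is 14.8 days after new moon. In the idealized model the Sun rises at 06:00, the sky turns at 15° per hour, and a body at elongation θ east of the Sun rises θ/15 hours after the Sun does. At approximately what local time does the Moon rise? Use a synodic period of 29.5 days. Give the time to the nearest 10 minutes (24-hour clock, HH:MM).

18:00

The Moon has covered 14.8/29.5 of its cycle, so θ ≈ 360° × 14.8/29.5 = 180.6°.
The Moon trails the Sun by θ/15 = 180.6/15 ≈ 12.04 hours.
06:00 + 12.041 h ≈ 18:02 → 18:00 to the nearest ten minutes.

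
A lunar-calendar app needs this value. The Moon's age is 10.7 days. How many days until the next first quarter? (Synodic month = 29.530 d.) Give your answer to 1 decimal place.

First quarter occurs at elongation 90°, i.e. at age 29.530 × 90/360 = 7.383 d.
Already past this cycle's first quarter; the next is at 7.383 + 29.530 = 36.913 d, so 36.913 − 10.7 = 26.213 days.

26.2 days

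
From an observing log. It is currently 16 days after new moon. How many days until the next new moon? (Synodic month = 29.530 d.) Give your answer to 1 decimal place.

One full lunation from the last new moon is 29.530 d; remaining = 29.530 − 16 = 13.530 d.

13.5 days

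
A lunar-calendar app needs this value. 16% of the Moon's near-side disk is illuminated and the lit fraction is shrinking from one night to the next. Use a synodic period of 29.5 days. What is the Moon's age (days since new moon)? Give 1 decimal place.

Invert f = (1 − cos θ)/2 to get cos θ = 1 − 2(0.16) = 0.680, hence θ₀ = arccos 0.680 = 47.2°.
Since the Moon is past full (waning), take the reflex angle: θ = 360° − 47.2° = 312.8°.
Age = 29.5 × 312.8°/360° ≈ 25.64 days.

25.6 days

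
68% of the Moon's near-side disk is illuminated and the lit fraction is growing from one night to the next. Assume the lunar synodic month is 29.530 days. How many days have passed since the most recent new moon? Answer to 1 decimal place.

9.1 days

Invert f = (1 − cos θ)/2 to get cos θ = 1 − 2(0.68) = -0.360, hence θ₀ = arccos -0.360 = 111.1°.
The Moon is waxing (0°–180°), so θ = 111.1° directly.
Age = 29.530 × 111.1°/360° ≈ 9.11 days.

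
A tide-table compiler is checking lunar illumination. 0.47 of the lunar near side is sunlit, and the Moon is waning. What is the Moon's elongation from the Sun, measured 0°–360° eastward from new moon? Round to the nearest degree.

273°

Invert f = (1 − cos θ)/2 to get cos θ = 1 − 2(0.47) = 0.060, hence θ₀ = arccos 0.060 = 86.6°.
Since the Moon is past full (waning), take the reflex angle: θ = 360° − 86.6° = 273.4°.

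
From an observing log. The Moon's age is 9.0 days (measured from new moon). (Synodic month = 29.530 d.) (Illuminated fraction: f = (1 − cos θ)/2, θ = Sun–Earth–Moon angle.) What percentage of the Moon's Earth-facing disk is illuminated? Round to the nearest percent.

67%

The Moon has covered 9.0/29.530 of its cycle, so θ ≈ 360° × 9.0/29.530 = 109.7°.
Illuminated fraction = (1 − cos 109.7°)/2 = (1 − (-0.337))/2 ≈ 0.669, so 67%.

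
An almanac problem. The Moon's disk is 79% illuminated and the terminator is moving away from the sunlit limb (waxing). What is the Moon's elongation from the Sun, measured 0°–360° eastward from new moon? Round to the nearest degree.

Invert f = (1 − cos θ)/2 to get cos θ = 1 − 2(0.79) = -0.580, hence θ₀ = arccos -0.580 = 125.5°.
Waxing ⇒ before full, so θ = 125.5°.

125°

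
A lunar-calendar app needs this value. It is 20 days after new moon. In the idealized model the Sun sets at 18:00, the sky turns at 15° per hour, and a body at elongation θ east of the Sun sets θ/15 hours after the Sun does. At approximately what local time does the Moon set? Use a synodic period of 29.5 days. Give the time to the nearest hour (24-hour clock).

The Moon has covered 20/29.5 of its cycle, so θ ≈ 360° × 20/29.5 = 244.1°.
The Moon trails the Sun by θ/15 = 244.1/15 ≈ 16.27 hours.
18:00 + 16.27 h ≈ 10:16 → 10:00 to the nearest hour.

10:00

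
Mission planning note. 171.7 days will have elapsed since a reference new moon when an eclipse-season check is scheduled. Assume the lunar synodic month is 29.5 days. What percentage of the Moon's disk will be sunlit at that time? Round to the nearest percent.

29%

Reduce mod P: 171.7 − 5×29.5 = 24.20 d into the current lunation.
Elongation θ = 360° × 24.20/29.5 ≈ 295.3°.
cos 295.3° = 0.428, so f = (1 − 0.428)/2 = 0.286, so 29%.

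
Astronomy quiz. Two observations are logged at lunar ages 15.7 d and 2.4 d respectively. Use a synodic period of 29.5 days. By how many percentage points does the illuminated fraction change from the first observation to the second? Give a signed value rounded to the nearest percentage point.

-93 percentage points

θ₁ = 360° × 15.7/29.5 = 191.6°, f₁ = (1 − cos θ₁)/2 = 0.990.
θ₂ = 360° × 2.4/29.5 = 29.3°, f₂ = (1 − cos θ₂)/2 = 0.064.
Change = f₂ − f₁ = -0.926 → -93 percentage points.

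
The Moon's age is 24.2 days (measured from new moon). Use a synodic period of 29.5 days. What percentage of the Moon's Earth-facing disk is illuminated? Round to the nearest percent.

Phase angle: θ = 360°·(24.2 d)/(29.5 d) = 295.3°.
cos 295.3° = 0.428, so f = (1 − 0.428)/2 = 0.286, so 29%.

29%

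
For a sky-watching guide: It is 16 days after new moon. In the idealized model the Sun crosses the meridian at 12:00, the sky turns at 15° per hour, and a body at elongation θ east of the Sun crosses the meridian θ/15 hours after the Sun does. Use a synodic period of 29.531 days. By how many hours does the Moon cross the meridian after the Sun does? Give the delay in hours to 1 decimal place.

13.0 h

Phase angle: θ = 360°·(16 d)/(29.531 d) = 195.0°.
Delay after the Sun = 195.0° / (15°/h) ≈ 13.00 h.
So the Moon crosses the meridian 13.00 h after the Sun.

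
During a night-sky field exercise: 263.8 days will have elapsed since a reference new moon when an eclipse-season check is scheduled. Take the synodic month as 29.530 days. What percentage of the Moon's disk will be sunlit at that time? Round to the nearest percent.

4%

Reduce mod P: 263.8 − 8×29.530 = 27.56 d into the current lunation.
Elongation θ = 360° × 27.56/29.530 ≈ 336.0°.
cos 336.0° = 0.913, so f = (1 − 0.913)/2 = 0.043, so 4%.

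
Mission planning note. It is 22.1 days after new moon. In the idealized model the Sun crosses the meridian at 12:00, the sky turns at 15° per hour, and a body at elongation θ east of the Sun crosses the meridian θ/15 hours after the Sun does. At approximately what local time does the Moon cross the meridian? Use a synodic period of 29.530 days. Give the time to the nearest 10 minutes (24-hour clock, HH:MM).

06:00

The Moon has covered 22.1/29.530 of its cycle, so θ ≈ 360° × 22.1/29.530 = 269.4°.
The Moon trails the Sun by θ/15 = 269.4/15 ≈ 17.96 hours.
12:00 + 17.961 h ≈ 05:58 → 06:00 to the nearest ten minutes.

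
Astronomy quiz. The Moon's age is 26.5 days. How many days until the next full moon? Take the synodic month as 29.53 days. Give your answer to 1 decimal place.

17.8 days

Full moon occurs at elongation 180°, i.e. at age 29.53 × 180/360 = 14.765 d.
This lunation's full moon (14.765 d) has passed, so add one period: 44.295 − 26.5 = 17.795 days.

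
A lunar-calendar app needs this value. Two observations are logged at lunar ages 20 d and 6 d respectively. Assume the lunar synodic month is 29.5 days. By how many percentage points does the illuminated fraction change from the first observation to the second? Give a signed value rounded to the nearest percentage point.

-36 pp

θ₁ = 360° × 20/29.5 = 244.1°, f₁ = (1 − cos θ₁)/2 = 0.719.
θ₂ = 360° × 6/29.5 = 73.2°, f₂ = (1 − cos θ₂)/2 = 0.356.
Change = f₂ − f₁ = -0.363 → -36 percentage points.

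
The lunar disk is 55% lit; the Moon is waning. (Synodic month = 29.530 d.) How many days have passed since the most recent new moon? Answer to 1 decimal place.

From f = (1 − cos θ)/2: cos θ = 1 − 2×0.55 = -0.100; arccos → 95.7°.
Waning ⇒ past full, so θ = 360° − 95.7° = 264.3°.
At 360°/29.530 d per day, 264.3° corresponds to 21.68 days.

21.7 days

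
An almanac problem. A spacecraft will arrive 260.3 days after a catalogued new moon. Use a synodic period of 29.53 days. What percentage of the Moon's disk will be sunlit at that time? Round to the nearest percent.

30%

260.3 d spans 8 complete synodic months (8 × 29.53 = 236.24 d) plus 24.06 d.
The Moon has covered 24.06/29.53 of its cycle, so θ ≈ 360° × 24.06/29.53 = 293.3°.
Illuminated fraction = (1 − cos 293.3°)/2 = (1 − 0.396)/2 ≈ 0.302, so 30%.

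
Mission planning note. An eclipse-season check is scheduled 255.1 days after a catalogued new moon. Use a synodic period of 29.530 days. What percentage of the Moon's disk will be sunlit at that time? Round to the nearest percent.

255.1/29.530 = 8.639 lunations, so 8 complete cycles and 18.86 d into the next.
The Moon has covered 18.86/29.530 of its cycle, so θ ≈ 360° × 18.86/29.530 = 229.9°.
cos 229.9° = (-0.644), so f = (1 − (-0.644))/2 = 0.822, so 82%.

82%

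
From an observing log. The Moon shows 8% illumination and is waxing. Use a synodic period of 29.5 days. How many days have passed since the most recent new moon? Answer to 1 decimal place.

2.7 days

From f = (1 − cos θ)/2: cos θ = 1 − 2×0.08 = 0.840; arccos → 32.9°.
Waxing ⇒ before full, so θ = 32.9°.
Age = 29.5 × 32.9°/360° ≈ 2.69 days.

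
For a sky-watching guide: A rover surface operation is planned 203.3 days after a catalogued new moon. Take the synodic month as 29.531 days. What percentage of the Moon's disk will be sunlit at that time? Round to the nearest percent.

Reduce mod P: 203.3 − 6×29.531 = 26.11 d into the current lunation.
The Moon has covered 26.11/29.531 of its cycle, so θ ≈ 360° × 26.11/29.531 = 318.3°.
With cos θ = 0.747, the lit fraction is (1 − 0.747)/2 ≈ 0.126, so 13%.

13%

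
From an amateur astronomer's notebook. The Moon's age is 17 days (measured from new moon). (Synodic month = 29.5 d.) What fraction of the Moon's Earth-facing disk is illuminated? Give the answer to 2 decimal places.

0.94

The Moon has covered 17/29.5 of its cycle, so θ ≈ 360° × 17/29.5 = 207.5°.
With cos θ = (-0.887), the lit fraction is (1 − (-0.887))/2 ≈ 0.944.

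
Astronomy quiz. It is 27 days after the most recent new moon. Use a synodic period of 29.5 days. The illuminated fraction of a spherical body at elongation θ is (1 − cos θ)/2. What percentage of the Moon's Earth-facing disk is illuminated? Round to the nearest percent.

Elongation θ = 360° × 27/29.5 ≈ 329.5°.
Illuminated fraction = (1 − cos 329.5°)/2 = (1 − 0.862)/2 ≈ 0.069, so 7%.

7%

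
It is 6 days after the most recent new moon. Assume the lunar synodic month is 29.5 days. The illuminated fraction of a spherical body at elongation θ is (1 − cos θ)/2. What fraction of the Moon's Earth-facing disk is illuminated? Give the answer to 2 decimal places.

0.36

Phase angle: θ = 360°·(6 d)/(29.5 d) = 73.2°.
Illuminated fraction = (1 − cos 73.2°)/2 = (1 − 0.289)/2 ≈ 0.356.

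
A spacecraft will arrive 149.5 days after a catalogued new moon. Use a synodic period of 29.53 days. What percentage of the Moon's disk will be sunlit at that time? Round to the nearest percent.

4%

Reduce mod P: 149.5 − 5×29.53 = 1.85 d into the current lunation.
Elongation θ = 360° × 1.85/29.53 ≈ 22.6°.
cos 22.6° = 0.924, so f = (1 − 0.924)/2 = 0.038, so 4%.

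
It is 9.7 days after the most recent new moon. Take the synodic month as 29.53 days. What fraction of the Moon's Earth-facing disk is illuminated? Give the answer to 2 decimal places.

0.74

Elongation θ = 360° × 9.7/29.53 ≈ 118.3°.
Illuminated fraction = (1 − cos 118.3°)/2 = (1 − (-0.473))/2 ≈ 0.737.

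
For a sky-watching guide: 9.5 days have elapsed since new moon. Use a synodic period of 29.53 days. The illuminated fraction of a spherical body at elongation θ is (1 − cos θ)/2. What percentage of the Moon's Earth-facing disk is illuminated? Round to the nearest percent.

The Moon has covered 9.5/29.53 of its cycle, so θ ≈ 360° × 9.5/29.53 = 115.8°.
cos 115.8° = (-0.435), so f = (1 − (-0.435))/2 = 0.718, so 72%.

72%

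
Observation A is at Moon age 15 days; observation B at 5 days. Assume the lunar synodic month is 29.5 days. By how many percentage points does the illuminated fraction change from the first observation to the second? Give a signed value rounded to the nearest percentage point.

θ₁ = 360° × 15/29.5 = 183.1°, f₁ = (1 − cos θ₁)/2 = 0.999.
θ₂ = 360° × 5/29.5 = 61.0°, f₂ = (1 − cos θ₂)/2 = 0.258.
Change = f₂ − f₁ = -0.742 → -74 percentage points.

-74 pp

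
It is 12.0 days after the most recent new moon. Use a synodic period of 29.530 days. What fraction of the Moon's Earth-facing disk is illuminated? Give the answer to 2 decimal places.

0.92

Elongation θ = 360° × 12.0/29.530 ≈ 146.3°.
cos 146.3° = (-0.832), so f = (1 − (-0.832))/2 = 0.916.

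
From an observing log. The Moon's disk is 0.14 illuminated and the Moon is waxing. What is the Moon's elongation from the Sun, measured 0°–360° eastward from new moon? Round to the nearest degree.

From f = (1 − cos θ)/2: cos θ = 1 − 2×0.14 = 0.720; arccos → 43.9°.
The Moon is waxing (0°–180°), so θ = 43.9° directly.

44°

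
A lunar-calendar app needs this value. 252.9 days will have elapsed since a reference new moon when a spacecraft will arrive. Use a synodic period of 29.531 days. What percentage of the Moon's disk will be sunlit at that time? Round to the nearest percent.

Reduce mod P: 252.9 − 8×29.531 = 16.65 d into the current lunation.
The Moon has covered 16.65/29.531 of its cycle, so θ ≈ 360° × 16.65/29.531 = 203.0°.
With cos θ = (-0.921), the lit fraction is (1 − (-0.921))/2 ≈ 0.960, so 96%.

96%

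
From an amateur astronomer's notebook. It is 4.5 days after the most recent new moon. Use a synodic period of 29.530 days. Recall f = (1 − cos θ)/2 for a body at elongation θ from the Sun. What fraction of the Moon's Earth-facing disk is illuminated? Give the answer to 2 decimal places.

0.21

The Moon has covered 4.5/29.530 of its cycle, so θ ≈ 360° × 4.5/29.530 = 54.9°.
cos 54.9° = 0.576, so f = (1 − 0.576)/2 = 0.212.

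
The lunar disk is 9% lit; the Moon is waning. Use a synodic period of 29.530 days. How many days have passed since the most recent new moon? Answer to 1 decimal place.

From f = (1 − cos θ)/2: cos θ = 1 − 2×0.09 = 0.820; arccos → 34.9°.
Since the Moon is past full (waning), take the reflex angle: θ = 360° − 34.9° = 325.1°.
Age = 29.530 × 325.1°/360° ≈ 26.67 days.

26.7 days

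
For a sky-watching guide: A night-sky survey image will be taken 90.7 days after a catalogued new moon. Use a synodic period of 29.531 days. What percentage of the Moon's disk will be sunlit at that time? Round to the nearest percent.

5%

90.7 d spans 3 complete synodic months (3 × 29.531 = 88.59 d) plus 2.11 d.
Elongation θ = 360° × 2.11/29.531 ≈ 25.7°.
Illuminated fraction = (1 − cos 25.7°)/2 = (1 − 0.901)/2 ≈ 0.049, so 5%.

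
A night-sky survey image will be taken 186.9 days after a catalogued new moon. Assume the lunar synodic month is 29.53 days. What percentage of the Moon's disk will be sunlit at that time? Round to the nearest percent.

Reduce mod P: 186.9 − 6×29.53 = 9.72 d into the current lunation.
Elongation θ = 360° × 9.72/29.53 ≈ 118.5°.
cos 118.5° = (-0.477), so f = (1 − (-0.477))/2 = 0.739, so 74%.

74%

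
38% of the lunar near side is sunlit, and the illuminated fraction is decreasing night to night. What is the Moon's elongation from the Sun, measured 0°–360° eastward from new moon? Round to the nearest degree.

284°

Invert f = (1 − cos θ)/2 to get cos θ = 1 − 2(0.38) = 0.240, hence θ₀ = arccos 0.240 = 76.1°.
Waning ⇒ past full, so θ = 360° − 76.1° = 283.9°.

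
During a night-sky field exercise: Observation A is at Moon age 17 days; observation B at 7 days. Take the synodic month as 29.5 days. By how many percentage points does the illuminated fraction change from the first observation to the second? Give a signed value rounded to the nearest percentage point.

First observation: θ = 360°·17/29.5 = 207.5°, so f = 0.944.
Second observation: θ = 85.4°, f = 0.460.
Δf = 0.460 − 0.944 = -0.484, i.e. -48 pp.

-48 percentage points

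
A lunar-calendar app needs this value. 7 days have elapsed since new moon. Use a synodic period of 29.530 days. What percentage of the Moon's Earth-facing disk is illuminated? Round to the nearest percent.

46%

Elongation θ = 360° × 7/29.530 ≈ 85.3°.
Illuminated fraction = (1 − cos 85.3°)/2 = (1 − 0.081)/2 ≈ 0.459, so 46%.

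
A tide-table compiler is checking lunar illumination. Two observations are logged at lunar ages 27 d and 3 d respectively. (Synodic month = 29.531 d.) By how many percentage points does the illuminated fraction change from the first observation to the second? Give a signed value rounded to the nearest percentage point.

+3 pp

First observation: θ = 360°·27/29.531 = 329.1°, so f = 0.071.
Second observation: θ = 36.6°, f = 0.098.
Δf = 0.098 − 0.071 = +0.028, i.e. +3 pp.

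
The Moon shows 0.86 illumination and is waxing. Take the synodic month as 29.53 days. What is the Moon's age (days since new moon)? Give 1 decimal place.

11.2 days

From f = (1 − cos θ)/2: cos θ = 1 − 2×0.86 = -0.720; arccos → 136.1°.
Waxing ⇒ before full, so θ = 136.1°.
That fraction of the synodic month is 136.1/360 × 29.53 d ≈ 11.16 d.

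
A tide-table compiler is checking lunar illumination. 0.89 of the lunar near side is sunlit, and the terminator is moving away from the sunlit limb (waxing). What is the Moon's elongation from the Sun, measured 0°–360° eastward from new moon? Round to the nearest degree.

141°

cos θ = 1 − 2f = -0.780, giving a principal value of 141.3°.
Waxing ⇒ before full, so θ = 141.3°.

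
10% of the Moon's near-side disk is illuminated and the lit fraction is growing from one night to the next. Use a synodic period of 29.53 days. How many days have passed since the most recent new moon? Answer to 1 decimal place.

3.0 days

Invert f = (1 − cos θ)/2 to get cos θ = 1 − 2(0.10) = 0.800, hence θ₀ = arccos 0.800 = 36.9°.
Before full moon the principal value applies: θ = 36.9°.
Age = 29.53 × 36.9°/360° ≈ 3.02 days.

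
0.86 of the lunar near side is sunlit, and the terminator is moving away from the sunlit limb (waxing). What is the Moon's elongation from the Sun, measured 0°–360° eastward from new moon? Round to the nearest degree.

Invert f = (1 − cos θ)/2 to get cos θ = 1 − 2(0.86) = -0.720, hence θ₀ = arccos -0.720 = 136.1°.
Before full moon the principal value applies: θ = 136.1°.

136°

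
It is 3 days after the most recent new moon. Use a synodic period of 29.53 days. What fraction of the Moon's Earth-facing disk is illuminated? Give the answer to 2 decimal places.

0.10

Elongation θ = 360° × 3/29.53 ≈ 36.6°.
cos 36.6° = 0.803, so f = (1 − 0.803)/2 = 0.098.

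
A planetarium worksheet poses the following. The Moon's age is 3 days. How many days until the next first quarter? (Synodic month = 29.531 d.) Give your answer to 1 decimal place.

First quarter occurs at elongation 90°, i.e. at age 29.531 × 90/360 = 7.383 d.
So 4.383 days remain (7.383 − 3).

4.4 days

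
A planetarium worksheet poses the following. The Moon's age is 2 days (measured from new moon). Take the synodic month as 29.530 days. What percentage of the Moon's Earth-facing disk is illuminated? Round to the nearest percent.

4%

The Moon has covered 2/29.530 of its cycle, so θ ≈ 360° × 2/29.530 = 24.4°.
Illuminated fraction = (1 − cos 24.4°)/2 = (1 − 0.911)/2 ≈ 0.045, so 4%.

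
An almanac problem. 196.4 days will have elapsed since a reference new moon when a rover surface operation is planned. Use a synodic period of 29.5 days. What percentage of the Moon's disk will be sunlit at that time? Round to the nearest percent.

196.4 d spans 6 complete synodic months (6 × 29.5 = 177.00 d) plus 19.40 d.
Elongation θ = 360° × 19.40/29.5 ≈ 236.7°.
With cos θ = (-0.548), the lit fraction is (1 − (-0.548))/2 ≈ 0.774, so 77%.

77%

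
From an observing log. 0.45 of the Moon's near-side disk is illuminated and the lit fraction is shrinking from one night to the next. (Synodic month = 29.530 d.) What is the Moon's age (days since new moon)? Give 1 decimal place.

Invert f = (1 − cos θ)/2 to get cos θ = 1 − 2(0.45) = 0.100, hence θ₀ = arccos 0.100 = 84.3°.
Waning ⇒ past full, so θ = 360° − 84.3° = 275.7°.
Age = 29.530 × 275.7°/360° ≈ 22.62 days.

22.6 days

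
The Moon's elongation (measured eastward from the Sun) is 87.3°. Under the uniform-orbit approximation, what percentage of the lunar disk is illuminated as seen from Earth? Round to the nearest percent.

48%

f = (1 − cos 87.3°)/2 = (1 − 0.047)/2 ≈ 0.476, i.e. 48%.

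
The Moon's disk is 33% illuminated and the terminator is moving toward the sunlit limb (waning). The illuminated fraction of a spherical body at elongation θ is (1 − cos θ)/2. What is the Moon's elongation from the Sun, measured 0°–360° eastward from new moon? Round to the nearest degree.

Invert f = (1 − cos θ)/2 to get cos θ = 1 − 2(0.33) = 0.340, hence θ₀ = arccos 0.340 = 70.1°.
Waning ⇒ past full, so θ = 360° − 70.1° = 289.9°.

290°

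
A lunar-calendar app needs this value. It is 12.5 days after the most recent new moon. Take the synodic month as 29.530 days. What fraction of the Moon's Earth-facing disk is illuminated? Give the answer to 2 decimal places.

Phase angle: θ = 360°·(12.5 d)/(29.530 d) = 152.4°.
With cos θ = (-0.886), the lit fraction is (1 − (-0.886))/2 ≈ 0.943.

0.94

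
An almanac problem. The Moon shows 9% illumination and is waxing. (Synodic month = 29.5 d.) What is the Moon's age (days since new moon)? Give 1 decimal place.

Invert f = (1 − cos θ)/2 to get cos θ = 1 − 2(0.09) = 0.820, hence θ₀ = arccos 0.820 = 34.9°.
Before full moon the principal value applies: θ = 34.9°.
That fraction of the synodic month is 34.9/360 × 29.5 d ≈ 2.86 d.

2.9 days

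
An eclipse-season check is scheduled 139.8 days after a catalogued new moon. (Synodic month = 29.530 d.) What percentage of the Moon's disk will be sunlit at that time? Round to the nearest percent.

55%

Reduce mod P: 139.8 − 4×29.530 = 21.68 d into the current lunation.
The Moon has covered 21.68/29.530 of its cycle, so θ ≈ 360° × 21.68/29.530 = 264.3°.
cos 264.3° = (-0.099), so f = (1 − (-0.099))/2 = 0.550, so 55%.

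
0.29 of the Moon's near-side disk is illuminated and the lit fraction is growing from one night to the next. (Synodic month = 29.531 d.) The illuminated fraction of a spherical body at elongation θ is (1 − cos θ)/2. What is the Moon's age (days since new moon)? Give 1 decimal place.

5.3 days

From f = (1 − cos θ)/2: cos θ = 1 − 2×0.29 = 0.420; arccos → 65.2°.
Before full moon the principal value applies: θ = 65.2°.
That fraction of the synodic month is 65.2/360 × 29.531 d ≈ 5.35 d.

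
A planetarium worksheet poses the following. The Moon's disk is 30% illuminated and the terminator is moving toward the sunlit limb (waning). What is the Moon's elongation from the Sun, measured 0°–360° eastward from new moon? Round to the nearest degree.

cos θ = 1 − 2f = 0.400, giving a principal value of 66.4°.
A waning Moon lies in 180°–360°, so θ = 360° − 66.4° = 293.6°.

294°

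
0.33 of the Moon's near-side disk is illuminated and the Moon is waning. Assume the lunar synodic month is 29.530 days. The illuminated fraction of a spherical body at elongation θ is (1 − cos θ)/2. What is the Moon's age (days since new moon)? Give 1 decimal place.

cos θ = 1 − 2f = 0.340, giving a principal value of 70.1°.
Waning ⇒ past full, so θ = 360° − 70.1° = 289.9°.
Age = 29.530 × 289.9°/360° ≈ 23.78 days.

23.8 days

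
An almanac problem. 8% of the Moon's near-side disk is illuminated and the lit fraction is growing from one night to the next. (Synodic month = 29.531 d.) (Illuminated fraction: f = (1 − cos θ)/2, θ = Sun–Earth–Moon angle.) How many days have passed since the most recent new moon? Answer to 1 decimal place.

From f = (1 − cos θ)/2: cos θ = 1 − 2×0.08 = 0.840; arccos → 32.9°.
The Moon is waxing (0°–180°), so θ = 32.9° directly.
At 360°/29.531 d per day, 32.9° corresponds to 2.70 days.

2.7 days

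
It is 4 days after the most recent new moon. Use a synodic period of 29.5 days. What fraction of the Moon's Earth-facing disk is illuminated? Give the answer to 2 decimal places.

0.17

Elongation θ = 360° × 4/29.5 ≈ 48.8°.
cos 48.8° = 0.659, so f = (1 − 0.659)/2 = 0.171.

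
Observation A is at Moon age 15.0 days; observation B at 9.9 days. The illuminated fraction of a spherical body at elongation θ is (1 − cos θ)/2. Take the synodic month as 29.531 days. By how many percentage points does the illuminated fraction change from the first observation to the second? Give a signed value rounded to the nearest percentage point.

First observation: θ = 360°·15.0/29.531 = 182.9°, so f = 0.999.
Second observation: θ = 120.7°, f = 0.755.
Δf = 0.755 − 0.999 = -0.244, i.e. -24 pp.

-24 percentage points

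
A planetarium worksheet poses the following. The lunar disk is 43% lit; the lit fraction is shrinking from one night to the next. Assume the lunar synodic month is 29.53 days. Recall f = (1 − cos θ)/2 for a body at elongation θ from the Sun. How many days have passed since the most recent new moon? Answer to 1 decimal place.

From f = (1 − cos θ)/2: cos θ = 1 − 2×0.43 = 0.140; arccos → 82.0°.
Waning ⇒ past full, so θ = 360° − 82.0° = 278.0°.
At 360°/29.53 d per day, 278.0° corresponds to 22.81 days.

22.8 days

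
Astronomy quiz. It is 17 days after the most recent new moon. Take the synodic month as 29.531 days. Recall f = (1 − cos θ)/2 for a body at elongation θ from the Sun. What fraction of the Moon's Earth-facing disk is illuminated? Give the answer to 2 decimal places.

Elongation θ = 360° × 17/29.531 ≈ 207.2°.
cos 207.2° = (-0.889), so f = (1 − (-0.889))/2 = 0.945.

0.94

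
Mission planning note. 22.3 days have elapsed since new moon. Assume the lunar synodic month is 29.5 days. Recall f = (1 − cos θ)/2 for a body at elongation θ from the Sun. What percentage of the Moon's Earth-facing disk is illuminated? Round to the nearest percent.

48%

Elongation θ = 360° × 22.3/29.5 ≈ 272.1°.
With cos θ = 0.037, the lit fraction is (1 − 0.037)/2 ≈ 0.481, so 48%.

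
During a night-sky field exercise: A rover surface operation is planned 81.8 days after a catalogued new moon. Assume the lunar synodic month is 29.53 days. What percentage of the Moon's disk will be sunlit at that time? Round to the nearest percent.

44%

81.8/29.53 = 2.770 lunations, so 2 complete cycles and 22.74 d into the next.
Elongation θ = 360° × 22.74/29.53 ≈ 277.2°.
With cos θ = 0.126, the lit fraction is (1 − 0.126)/2 ≈ 0.437, so 44%.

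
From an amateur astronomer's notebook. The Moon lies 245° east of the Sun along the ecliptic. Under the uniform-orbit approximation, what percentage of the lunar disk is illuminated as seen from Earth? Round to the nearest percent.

Half-versine of 245°: (1 − (-0.423))/2 = 0.711, i.e. 71%.

71%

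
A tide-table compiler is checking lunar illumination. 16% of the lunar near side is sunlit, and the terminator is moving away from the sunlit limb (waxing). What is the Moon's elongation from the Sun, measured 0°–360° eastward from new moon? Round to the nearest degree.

47°

Invert f = (1 − cos θ)/2 to get cos θ = 1 − 2(0.16) = 0.680, hence θ₀ = arccos 0.680 = 47.2°.
Before full moon the principal value applies: θ = 47.2°.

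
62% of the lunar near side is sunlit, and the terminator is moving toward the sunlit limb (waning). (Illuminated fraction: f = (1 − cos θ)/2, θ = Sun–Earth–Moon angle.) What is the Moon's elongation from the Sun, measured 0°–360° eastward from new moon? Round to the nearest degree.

256°

Invert f = (1 − cos θ)/2 to get cos θ = 1 − 2(0.62) = -0.240, hence θ₀ = arccos -0.240 = 103.9°.
A waning Moon lies in 180°–360°, so θ = 360° − 103.9° = 256.1°.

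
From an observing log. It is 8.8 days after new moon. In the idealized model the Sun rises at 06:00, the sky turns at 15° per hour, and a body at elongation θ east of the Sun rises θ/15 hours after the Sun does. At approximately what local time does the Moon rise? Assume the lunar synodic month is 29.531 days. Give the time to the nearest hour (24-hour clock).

Elongation θ = 360° × 8.8/29.531 ≈ 107.3°.
At 15° of sky rotation per hour, 107.3° corresponds to a 7.15 h lag.
06:00 + 7.15 h ≈ 13:09 → 13:00 to the nearest hour.

13:00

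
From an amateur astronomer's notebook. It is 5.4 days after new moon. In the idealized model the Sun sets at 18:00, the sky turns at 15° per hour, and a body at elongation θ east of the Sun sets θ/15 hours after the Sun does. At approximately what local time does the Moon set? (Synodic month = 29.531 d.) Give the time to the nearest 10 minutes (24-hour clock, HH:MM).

22:20

Elongation θ = 360° × 5.4/29.531 ≈ 65.8°.
The Moon trails the Sun by θ/15 = 65.8/15 ≈ 4.39 hours.
18:00 + 4.389 h ≈ 22:23 → 22:20 to the nearest ten minutes.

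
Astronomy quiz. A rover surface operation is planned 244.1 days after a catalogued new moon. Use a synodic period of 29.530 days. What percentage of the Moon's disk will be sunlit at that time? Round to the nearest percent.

55%

244.1/29.530 = 8.266 lunations, so 8 complete cycles and 7.86 d into the next.
Elongation θ = 360° × 7.86/29.530 ≈ 95.8°.
Illuminated fraction = (1 − cos 95.8°)/2 = (1 − (-0.101))/2 ≈ 0.551, so 55%.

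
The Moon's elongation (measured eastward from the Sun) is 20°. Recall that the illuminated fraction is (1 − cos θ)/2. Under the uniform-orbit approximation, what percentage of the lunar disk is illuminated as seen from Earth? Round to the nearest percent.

f = (1 − cos 20°)/2 = (1 − 0.940)/2 ≈ 0.030, i.e. 3%.

3%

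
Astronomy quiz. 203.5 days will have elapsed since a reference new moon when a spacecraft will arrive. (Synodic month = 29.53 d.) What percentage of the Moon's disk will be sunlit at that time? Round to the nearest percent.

203.5/29.53 = 6.891 lunations, so 6 complete cycles and 26.32 d into the next.
Phase angle: θ = 360°·(26.32 d)/(29.53 d) = 320.9°.
Illuminated fraction = (1 − cos 320.9°)/2 = (1 − 0.776)/2 ≈ 0.112, so 11%.

11%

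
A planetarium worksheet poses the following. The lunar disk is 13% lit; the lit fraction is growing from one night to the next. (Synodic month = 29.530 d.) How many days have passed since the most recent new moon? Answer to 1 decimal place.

cos θ = 1 − 2f = 0.740, giving a principal value of 42.3°.
The Moon is waxing (0°–180°), so θ = 42.3° directly.
That fraction of the synodic month is 42.3/360 × 29.530 d ≈ 3.47 d.

3.5 days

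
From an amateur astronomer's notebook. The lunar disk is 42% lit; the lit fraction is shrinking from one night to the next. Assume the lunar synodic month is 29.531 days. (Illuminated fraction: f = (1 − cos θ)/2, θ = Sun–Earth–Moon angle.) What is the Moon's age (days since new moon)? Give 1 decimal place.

22.9 days

From f = (1 − cos θ)/2: cos θ = 1 − 2×0.42 = 0.160; arccos → 80.8°.
Waning ⇒ past full, so θ = 360° − 80.8° = 279.2°.
That fraction of the synodic month is 279.2/360 × 29.531 d ≈ 22.90 d.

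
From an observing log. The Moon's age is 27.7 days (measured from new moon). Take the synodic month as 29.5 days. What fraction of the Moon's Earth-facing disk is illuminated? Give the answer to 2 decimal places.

The Moon has covered 27.7/29.5 of its cycle, so θ ≈ 360° × 27.7/29.5 = 338.0°.
Illuminated fraction = (1 − cos 338.0°)/2 = (1 − 0.927)/2 ≈ 0.036.

0.04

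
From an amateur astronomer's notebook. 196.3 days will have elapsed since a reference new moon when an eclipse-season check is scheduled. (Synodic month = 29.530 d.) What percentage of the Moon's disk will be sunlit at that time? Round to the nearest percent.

196.3 d spans 6 complete synodic months (6 × 29.530 = 177.18 d) plus 19.12 d.
The Moon has covered 19.12/29.530 of its cycle, so θ ≈ 360° × 19.12/29.530 = 233.1°.
cos 233.1° = (-0.601), so f = (1 − (-0.601))/2 = 0.800, so 80%.

80%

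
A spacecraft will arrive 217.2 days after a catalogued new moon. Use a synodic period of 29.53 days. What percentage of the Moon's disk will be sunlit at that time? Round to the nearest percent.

81%

217.2 d spans 7 complete synodic months (7 × 29.53 = 206.71 d) plus 10.49 d.
Elongation θ = 360° × 10.49/29.53 ≈ 127.9°.
Illuminated fraction = (1 − cos 127.9°)/2 = (1 − (-0.614))/2 ≈ 0.807, so 81%.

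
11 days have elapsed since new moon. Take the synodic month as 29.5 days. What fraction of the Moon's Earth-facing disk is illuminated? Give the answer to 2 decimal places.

Elongation θ = 360° × 11/29.5 ≈ 134.2°.
cos 134.2° = (-0.698), so f = (1 − (-0.698))/2 = 0.849.

0.85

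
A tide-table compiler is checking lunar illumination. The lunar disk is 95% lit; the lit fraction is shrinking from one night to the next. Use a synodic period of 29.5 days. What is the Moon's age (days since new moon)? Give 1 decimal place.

16.9 days

From f = (1 − cos θ)/2: cos θ = 1 − 2×0.95 = -0.900; arccos → 154.2°.
A waning Moon lies in 180°–360°, so θ = 360° − 154.2° = 205.8°.
At 360°/29.5 d per day, 205.8° corresponds to 16.87 days.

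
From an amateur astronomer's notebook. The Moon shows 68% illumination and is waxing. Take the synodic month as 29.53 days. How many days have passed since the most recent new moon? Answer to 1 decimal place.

Invert f = (1 − cos θ)/2 to get cos θ = 1 − 2(0.68) = -0.360, hence θ₀ = arccos -0.360 = 111.1°.
Before full moon the principal value applies: θ = 111.1°.
Age = 29.53 × 111.1°/360° ≈ 9.11 days.

9.1 days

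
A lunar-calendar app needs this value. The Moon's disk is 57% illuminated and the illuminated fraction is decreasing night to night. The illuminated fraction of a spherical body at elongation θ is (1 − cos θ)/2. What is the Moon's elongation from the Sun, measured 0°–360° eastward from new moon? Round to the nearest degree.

cos θ = 1 − 2f = -0.140, giving a principal value of 98.0°.
A waning Moon lies in 180°–360°, so θ = 360° − 98.0° = 262.0°.

262°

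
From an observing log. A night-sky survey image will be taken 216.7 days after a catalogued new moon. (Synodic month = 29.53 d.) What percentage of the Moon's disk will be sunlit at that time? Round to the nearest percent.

76%

216.7/29.53 = 7.338 lunations, so 7 complete cycles and 9.99 d into the next.
Phase angle: θ = 360°·(9.99 d)/(29.53 d) = 121.8°.
With cos θ = (-0.527), the lit fraction is (1 − (-0.527))/2 ≈ 0.763, so 76%.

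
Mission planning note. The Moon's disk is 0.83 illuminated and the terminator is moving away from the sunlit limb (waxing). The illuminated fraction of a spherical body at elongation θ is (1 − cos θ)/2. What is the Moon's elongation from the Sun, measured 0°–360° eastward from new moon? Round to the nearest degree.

Invert f = (1 − cos θ)/2 to get cos θ = 1 − 2(0.83) = -0.660, hence θ₀ = arccos -0.660 = 131.3°.
The Moon is waxing (0°–180°), so θ = 131.3° directly.

131°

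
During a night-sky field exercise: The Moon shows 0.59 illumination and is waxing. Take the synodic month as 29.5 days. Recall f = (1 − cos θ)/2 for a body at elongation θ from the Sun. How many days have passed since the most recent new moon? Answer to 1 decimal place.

From f = (1 − cos θ)/2: cos θ = 1 − 2×0.59 = -0.180; arccos → 100.4°.
Waxing ⇒ before full, so θ = 100.4°.
Age = 29.5 × 100.4°/360° ≈ 8.22 days.

8.2 days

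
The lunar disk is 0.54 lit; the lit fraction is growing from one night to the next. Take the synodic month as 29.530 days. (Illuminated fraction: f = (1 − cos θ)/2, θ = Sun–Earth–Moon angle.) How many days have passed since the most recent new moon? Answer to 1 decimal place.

From f = (1 − cos θ)/2: cos θ = 1 − 2×0.54 = -0.080; arccos → 94.6°.
Waxing ⇒ before full, so θ = 94.6°.
That fraction of the synodic month is 94.6/360 × 29.530 d ≈ 7.76 d.

7.8 days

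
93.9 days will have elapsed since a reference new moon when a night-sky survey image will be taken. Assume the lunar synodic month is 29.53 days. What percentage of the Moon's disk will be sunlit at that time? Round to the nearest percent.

Reduce mod P: 93.9 − 3×29.53 = 5.31 d into the current lunation.
Elongation θ = 360° × 5.31/29.53 ≈ 64.7°.
With cos θ = 0.427, the lit fraction is (1 − 0.427)/2 ≈ 0.287, so 29%.

29%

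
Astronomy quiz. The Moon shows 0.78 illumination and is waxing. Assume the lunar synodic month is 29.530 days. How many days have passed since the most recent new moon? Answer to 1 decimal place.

10.2 days

Invert f = (1 − cos θ)/2 to get cos θ = 1 − 2(0.78) = -0.560, hence θ₀ = arccos -0.560 = 124.1°.
Before full moon the principal value applies: θ = 124.1°.
That fraction of the synodic month is 124.1/360 × 29.530 d ≈ 10.18 d.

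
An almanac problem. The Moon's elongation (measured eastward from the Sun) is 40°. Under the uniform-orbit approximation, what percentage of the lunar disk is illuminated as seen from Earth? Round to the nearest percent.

12%

f = (1 − cos 40°)/2 = (1 − 0.766)/2 ≈ 0.117, i.e. 12%.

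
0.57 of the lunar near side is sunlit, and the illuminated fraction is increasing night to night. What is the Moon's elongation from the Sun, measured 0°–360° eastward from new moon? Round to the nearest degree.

98°

From f = (1 − cos θ)/2: cos θ = 1 − 2×0.57 = -0.140; arccos → 98.0°.
Waxing ⇒ before full, so θ = 98.0°.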